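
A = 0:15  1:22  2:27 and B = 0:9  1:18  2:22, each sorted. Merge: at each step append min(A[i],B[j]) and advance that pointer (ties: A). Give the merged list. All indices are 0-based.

[9, 15, 18, 22, 22, 27]

[i=0,j=0] A[i]=15>B[j]=9 take 9 → j++
[i=0,j=1] A[i]=15<=B[j]=18 take 15 → i++
[i=1,j=1] A[i]=22>B[j]=18 take 18 → j++
[i=1,j=2] A[i]=22<=B[j]=22 take 22 → i++
[i=2,j=2] A[i]=27>B[j]=22 take 22 → j++
[i=2,j=3] B done, take A[i]=27 → i++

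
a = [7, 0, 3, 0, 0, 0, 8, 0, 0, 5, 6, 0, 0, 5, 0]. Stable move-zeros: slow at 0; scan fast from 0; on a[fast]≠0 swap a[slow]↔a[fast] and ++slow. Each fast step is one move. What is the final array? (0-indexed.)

(s=0,f=0) a[fast]=7≠0 swap→a[0]=7 → slow++,fast++
(s=1,f=1) a[fast]=0 → fast++
(s=1,f=2) a[fast]=3≠0 swap→a[1]=3 → slow++,fast++
(s=2,f=3) a[fast]=0 → fast++
(s=2,f=4) a[fast]=0 → fast++
(s=2,f=5) a[fast]=0 → fast++
(s=2,f=6) a[fast]=8≠0 swap→a[2]=8 → slow++,fast++
(s=3,f=7) a[fast]=0 → fast++
(s=3,f=8) a[fast]=0 → fast++
(s=3,f=9) a[fast]=5≠0 swap→a[3]=5 → slow++,fast++
(s=4,f=10) a[fast]=6≠0 swap→a[4]=6 → slow++,fast++
(s=5,f=11) a[fast]=0 → fast++
(s=5,f=12) a[fast]=0 → fast++
(s=5,f=13) a[fast]=5≠0 swap→a[5]=5 → slow++,fast++
(s=6,f=14) a[fast]=0 → fast++

[7, 3, 8, 5, 6, 5, 0, 0, 0, 0, 0, 0, 0, 0, 0]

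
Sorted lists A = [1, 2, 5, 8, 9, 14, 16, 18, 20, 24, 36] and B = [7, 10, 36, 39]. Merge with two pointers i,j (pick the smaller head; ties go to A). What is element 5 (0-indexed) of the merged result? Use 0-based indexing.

[i=0,j=0] A[i]=1<=B[j]=7 take 1 → i++
[i=1,j=0] A[i]=2<=B[j]=7 take 2 → i++
[i=2,j=0] A[i]=5<=B[j]=7 take 5 → i++
[i=3,j=0] A[i]=8>B[j]=7 take 7 → j++
[i=3,j=1] A[i]=8<=B[j]=10 take 8 → i++
[i=4,j=1] A[i]=9<=B[j]=10 take 9 → i++
[i=5,j=1] A[i]=14>B[j]=10 take 10 → j++
[i=5,j=2] A[i]=14<=B[j]=36 take 14 → i++
[i=6,j=2] A[i]=16<=B[j]=36 take 16 → i++
[i=7,j=2] A[i]=18<=B[j]=36 take 18 → i++
[i=8,j=2] A[i]=20<=B[j]=36 take 20 → i++
[i=9,j=2] A[i]=24<=B[j]=36 take 24 → i++
[i=10,j=2] A[i]=36<=B[j]=36 take 36 → i++
[i=11,j=2] A done, take B[j]=36 → j++
[i=11,j=3] A done, take B[j]=39 → j++

merged[5] = 9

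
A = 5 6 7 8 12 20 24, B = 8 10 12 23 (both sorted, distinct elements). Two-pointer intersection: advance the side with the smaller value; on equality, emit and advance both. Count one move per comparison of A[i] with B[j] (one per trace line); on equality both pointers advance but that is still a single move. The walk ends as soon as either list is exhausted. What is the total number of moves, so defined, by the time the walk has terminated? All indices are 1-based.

8 moves

i=1 j=1: 5<8, i++
i=2 j=1: 6<8, i++
i=3 j=1: 7<8, i++
i=4 j=1: 8==8 emit, i++,j++
i=5 j=2: 12>10, j++
i=5 j=3: 12==12 emit, i++,j++
i=6 j=4: 20<23, i++
i=7 j=4: 24>23, j++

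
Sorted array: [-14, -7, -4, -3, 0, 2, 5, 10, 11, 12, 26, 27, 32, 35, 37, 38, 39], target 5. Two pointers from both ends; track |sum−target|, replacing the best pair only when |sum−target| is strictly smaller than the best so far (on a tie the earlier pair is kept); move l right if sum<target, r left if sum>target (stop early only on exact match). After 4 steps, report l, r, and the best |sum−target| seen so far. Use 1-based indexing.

l=1, r=13, best |Δ|=16

l=1 r=17: -14+39=25 d=20 *, r--
l=1 r=16: -14+38=24 d=19 *, r--
l=1 r=15: -14+37=23 d=18 *, r--
l=1 r=14: -14+35=21 d=16 *, r--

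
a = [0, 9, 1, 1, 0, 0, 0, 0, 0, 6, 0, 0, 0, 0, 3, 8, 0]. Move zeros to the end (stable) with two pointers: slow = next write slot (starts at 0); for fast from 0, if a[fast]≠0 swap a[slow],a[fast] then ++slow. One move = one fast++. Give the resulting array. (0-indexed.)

[9, 1, 1, 6, 3, 8, 0, 0, 0, 0, 0, 0, 0, 0, 0, 0, 0]

(s=0,f=0) a[fast]=0 → fast++
(s=0,f=1) a[fast]=9≠0 swap→a[0]=9 → slow++,fast++
(s=1,f=2) a[fast]=1≠0 swap→a[1]=1 → slow++,fast++
(s=2,f=3) a[fast]=1≠0 swap→a[2]=1 → slow++,fast++
(s=3,f=4) a[fast]=0 → fast++
(s=3,f=5) a[fast]=0 → fast++
(s=3,f=6) a[fast]=0 → fast++
(s=3,f=7) a[fast]=0 → fast++
(s=3,f=8) a[fast]=0 → fast++
(s=3,f=9) a[fast]=6≠0 swap→a[3]=6 → slow++,fast++
(s=4,f=10) a[fast]=0 → fast++
(s=4,f=11) a[fast]=0 → fast++
(s=4,f=12) a[fast]=0 → fast++
(s=4,f=13) a[fast]=0 → fast++
(s=4,f=14) a[fast]=3≠0 swap→a[4]=3 → slow++,fast++
(s=5,f=15) a[fast]=8≠0 swap→a[5]=8 → slow++,fast++
(s=6,f=16) a[fast]=0 → fast++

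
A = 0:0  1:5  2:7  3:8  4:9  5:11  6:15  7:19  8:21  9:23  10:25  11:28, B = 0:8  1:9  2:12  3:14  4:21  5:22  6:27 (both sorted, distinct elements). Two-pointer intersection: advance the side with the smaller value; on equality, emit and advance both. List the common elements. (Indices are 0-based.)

[i=0,j=0] 0<8 → i++
[i=1,j=0] 5<8 → i++
[i=2,j=0] 7<8 → i++
[i=3,j=0] 8==8 emit → i++,j++
[i=4,j=1] 9==9 emit → i++,j++
[i=5,j=2] 11<12 → i++
[i=6,j=2] 15>12 → j++
[i=6,j=3] 15>14 → j++
[i=6,j=4] 15<21 → i++
[i=7,j=4] 19<21 → i++
[i=8,j=4] 21==21 emit → i++,j++
[i=9,j=5] 23>22 → j++
[i=9,j=6] 23<27 → i++
[i=10,j=6] 25<27 → i++
[i=11,j=6] 28>27 → j++

intersection = [8, 9, 21]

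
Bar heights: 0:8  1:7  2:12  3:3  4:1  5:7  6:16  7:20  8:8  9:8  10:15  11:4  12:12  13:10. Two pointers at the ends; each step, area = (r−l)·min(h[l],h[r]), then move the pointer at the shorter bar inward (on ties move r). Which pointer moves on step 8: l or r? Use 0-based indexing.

l=0 r=13: min(8,10)*13=104 best=104 *, l++
l=1 r=13: min(7,10)*12=84 best=104, l++
l=2 r=13: min(12,10)*11=110 best=110 *, r--
l=2 r=12: min(12,12)*10=120 best=120 *, r--
l=2 r=11: min(12,4)*9=36 best=120, r--
l=2 r=10: min(12,15)*8=96 best=120, l++
l=3 r=10: min(3,15)*7=21 best=120, l++
l=4 r=10: min(1,15)*6=6 best=120, l++

l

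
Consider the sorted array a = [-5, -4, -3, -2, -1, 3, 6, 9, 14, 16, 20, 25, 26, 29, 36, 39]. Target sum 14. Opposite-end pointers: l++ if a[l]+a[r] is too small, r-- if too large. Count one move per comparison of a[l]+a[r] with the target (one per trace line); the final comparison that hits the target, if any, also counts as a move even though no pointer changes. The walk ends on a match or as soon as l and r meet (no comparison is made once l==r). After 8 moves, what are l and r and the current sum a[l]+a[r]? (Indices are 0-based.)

[0,15] -5+39=34 >14 → r--
[0,14] -5+36=31 >14 → r--
[0,13] -5+29=24 >14 → r--
[0,12] -5+26=21 >14 → r--
[0,11] -5+25=20 >14 → r--
[0,10] -5+20=15 >14 → r--
[0,9] -5+16=11 <14 → l++
[1,9] -4+16=12 <14 → l++

l=2, r=9, sum=13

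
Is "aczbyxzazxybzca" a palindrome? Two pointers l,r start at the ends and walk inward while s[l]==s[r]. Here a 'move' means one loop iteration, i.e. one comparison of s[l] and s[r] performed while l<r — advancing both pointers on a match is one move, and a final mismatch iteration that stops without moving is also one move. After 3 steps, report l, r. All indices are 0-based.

l=3, r=11

[0,14] 'a'=='a' → l++,r--
[1,13] 'c'=='c' → l++,r--
[2,12] 'z'=='z' → l++,r--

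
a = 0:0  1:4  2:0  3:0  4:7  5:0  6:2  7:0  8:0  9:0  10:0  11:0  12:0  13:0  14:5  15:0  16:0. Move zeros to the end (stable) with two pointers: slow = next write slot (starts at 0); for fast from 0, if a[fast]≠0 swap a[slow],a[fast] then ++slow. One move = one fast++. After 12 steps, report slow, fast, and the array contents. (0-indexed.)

slow=3, fast=12, a=[4, 7, 2, 0, 0, 0, 0, 0, 0, 0, 0, 0, 0, 0, 5, 0, 0]

slow=0 fast=0: a[fast]=0, fast++
slow=0 fast=1: a[fast]=4≠0 swap→a[0]=4, slow++,fast++
slow=1 fast=2: a[fast]=0, fast++
slow=1 fast=3: a[fast]=0, fast++
slow=1 fast=4: a[fast]=7≠0 swap→a[1]=7, slow++,fast++
slow=2 fast=5: a[fast]=0, fast++
slow=2 fast=6: a[fast]=2≠0 swap→a[2]=2, slow++,fast++
slow=3 fast=7: a[fast]=0, fast++
slow=3 fast=8: a[fast]=0, fast++
slow=3 fast=9: a[fast]=0, fast++
slow=3 fast=10: a[fast]=0, fast++
slow=3 fast=11: a[fast]=0, fast++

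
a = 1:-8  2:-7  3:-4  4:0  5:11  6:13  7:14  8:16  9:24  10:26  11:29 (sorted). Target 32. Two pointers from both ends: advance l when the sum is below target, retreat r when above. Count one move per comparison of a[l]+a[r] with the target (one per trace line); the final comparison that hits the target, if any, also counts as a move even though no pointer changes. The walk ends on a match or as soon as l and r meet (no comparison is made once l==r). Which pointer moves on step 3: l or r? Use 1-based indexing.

l

l=1 r=11: -8+29=21 <32, l++
l=2 r=11: -7+29=22 <32, l++
l=3 r=11: -4+29=25 <32, l++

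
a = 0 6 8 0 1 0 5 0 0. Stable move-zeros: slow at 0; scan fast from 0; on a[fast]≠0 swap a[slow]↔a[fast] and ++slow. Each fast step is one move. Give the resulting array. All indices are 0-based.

[6, 8, 1, 5, 0, 0, 0, 0, 0]

slow=0 fast=0: a[fast]=0, fast++
slow=0 fast=1: a[fast]=6≠0 swap→a[0]=6, slow++,fast++
slow=1 fast=2: a[fast]=8≠0 swap→a[1]=8, slow++,fast++
slow=2 fast=3: a[fast]=0, fast++
slow=2 fast=4: a[fast]=1≠0 swap→a[2]=1, slow++,fast++
slow=3 fast=5: a[fast]=0, fast++
slow=3 fast=6: a[fast]=5≠0 swap→a[3]=5, slow++,fast++
slow=4 fast=7: a[fast]=0, fast++
slow=4 fast=8: a[fast]=0, fast++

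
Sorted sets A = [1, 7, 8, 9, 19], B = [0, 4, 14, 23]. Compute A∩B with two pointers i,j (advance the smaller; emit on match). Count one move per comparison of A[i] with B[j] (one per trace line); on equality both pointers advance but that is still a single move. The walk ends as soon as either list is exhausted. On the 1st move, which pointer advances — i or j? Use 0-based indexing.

j

i=0 j=0: 1>0, j++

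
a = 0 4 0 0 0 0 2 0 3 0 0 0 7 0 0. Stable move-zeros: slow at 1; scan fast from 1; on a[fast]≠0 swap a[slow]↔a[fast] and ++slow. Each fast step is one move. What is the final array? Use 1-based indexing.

[4, 2, 3, 7, 0, 0, 0, 0, 0, 0, 0, 0, 0, 0, 0]

slow=1 fast=1: a[fast]=0, fast++
slow=1 fast=2: a[fast]=4≠0 swap→a[1]=4, slow++,fast++
slow=2 fast=3: a[fast]=0, fast++
slow=2 fast=4: a[fast]=0, fast++
slow=2 fast=5: a[fast]=0, fast++
slow=2 fast=6: a[fast]=0, fast++
slow=2 fast=7: a[fast]=2≠0 swap→a[2]=2, slow++,fast++
slow=3 fast=8: a[fast]=0, fast++
slow=3 fast=9: a[fast]=3≠0 swap→a[3]=3, slow++,fast++
slow=4 fast=10: a[fast]=0, fast++
slow=4 fast=11: a[fast]=0, fast++
slow=4 fast=12: a[fast]=0, fast++
slow=4 fast=13: a[fast]=7≠0 swap→a[4]=7, slow++,fast++
slow=5 fast=14: a[fast]=0, fast++
slow=5 fast=15: a[fast]=0, fast++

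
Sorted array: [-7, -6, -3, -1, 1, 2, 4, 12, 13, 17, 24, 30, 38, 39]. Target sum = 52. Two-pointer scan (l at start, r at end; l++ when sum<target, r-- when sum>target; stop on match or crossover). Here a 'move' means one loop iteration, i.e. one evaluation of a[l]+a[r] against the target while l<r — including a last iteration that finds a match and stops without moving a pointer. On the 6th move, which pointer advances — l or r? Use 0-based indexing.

[0,13] -7+39=32 <52 → l++
[1,13] -6+39=33 <52 → l++
[2,13] -3+39=36 <52 → l++
[3,13] -1+39=38 <52 → l++
[4,13] 1+39=40 <52 → l++
[5,13] 2+39=41 <52 → l++

l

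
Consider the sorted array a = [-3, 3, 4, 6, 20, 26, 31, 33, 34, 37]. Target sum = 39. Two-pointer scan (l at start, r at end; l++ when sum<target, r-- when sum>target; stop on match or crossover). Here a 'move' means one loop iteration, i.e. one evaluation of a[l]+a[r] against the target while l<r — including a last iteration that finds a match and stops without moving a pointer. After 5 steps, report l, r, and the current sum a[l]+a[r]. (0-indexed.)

[0,9] -3+37=34 <39 → l++
[1,9] 3+37=40 >39 → r--
[1,8] 3+34=37 <39 → l++
[2,8] 4+34=38 <39 → l++
[3,8] 6+34=40 >39 → r--

l=3, r=7, sum=39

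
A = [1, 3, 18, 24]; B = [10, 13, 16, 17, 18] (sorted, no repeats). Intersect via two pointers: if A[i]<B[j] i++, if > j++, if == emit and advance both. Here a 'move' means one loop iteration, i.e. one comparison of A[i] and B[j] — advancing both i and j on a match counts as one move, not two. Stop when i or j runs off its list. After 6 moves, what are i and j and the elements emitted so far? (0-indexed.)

i=2, j=4, emitted=[]

[i=0,j=0] 1<10 → i++
[i=1,j=0] 3<10 → i++
[i=2,j=0] 18>10 → j++
[i=2,j=1] 18>13 → j++
[i=2,j=2] 18>16 → j++
[i=2,j=3] 18>17 → j++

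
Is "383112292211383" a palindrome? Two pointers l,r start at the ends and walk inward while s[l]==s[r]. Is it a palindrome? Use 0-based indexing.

palindrome

[0,14] '3'=='3' → l++,r--
[1,13] '8'=='8' → l++,r--
[2,12] '3'=='3' → l++,r--
[3,11] '1'=='1' → l++,r--
[4,10] '1'=='1' → l++,r--
[5,9] '2'=='2' → l++,r--
[6,8] '2'=='2' → l++,r--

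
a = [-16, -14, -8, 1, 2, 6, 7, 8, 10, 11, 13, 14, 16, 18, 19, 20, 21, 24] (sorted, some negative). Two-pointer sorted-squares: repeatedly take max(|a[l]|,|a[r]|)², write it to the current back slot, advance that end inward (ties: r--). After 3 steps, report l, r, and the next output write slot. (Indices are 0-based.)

l=0, r=14, next write slot=14

[0,17] |-16|<=|24| out[17]=576 → r--
[0,16] |-16|<=|21| out[16]=441 → r--
[0,15] |-16|<=|20| out[15]=400 → r--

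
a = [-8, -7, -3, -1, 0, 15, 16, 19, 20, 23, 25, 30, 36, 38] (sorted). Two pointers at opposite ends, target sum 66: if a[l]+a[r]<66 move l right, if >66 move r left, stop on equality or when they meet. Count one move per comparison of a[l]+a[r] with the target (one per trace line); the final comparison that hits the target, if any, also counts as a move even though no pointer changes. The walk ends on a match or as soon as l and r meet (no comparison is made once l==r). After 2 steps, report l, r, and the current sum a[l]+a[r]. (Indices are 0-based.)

l=2, r=13, sum=35

[0,13] -8+38=30 <66 → l++
[1,13] -7+38=31 <66 → l++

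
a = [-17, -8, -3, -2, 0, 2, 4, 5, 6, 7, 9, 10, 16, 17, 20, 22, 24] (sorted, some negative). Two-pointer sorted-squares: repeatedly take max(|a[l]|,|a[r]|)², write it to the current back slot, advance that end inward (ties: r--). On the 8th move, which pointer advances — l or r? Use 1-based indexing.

l=1 r=17: |-17|<=|24| out[17]=576, r--
l=1 r=16: |-17|<=|22| out[16]=484, r--
l=1 r=15: |-17|<=|20| out[15]=400, r--
l=1 r=14: |-17|<=|17| out[14]=289, r--
l=1 r=13: |-17|>|16| out[13]=289, l++
l=2 r=13: |-8|<=|16| out[12]=256, r--
l=2 r=12: |-8|<=|10| out[11]=100, r--
l=2 r=11: |-8|<=|9| out[10]=81, r--

r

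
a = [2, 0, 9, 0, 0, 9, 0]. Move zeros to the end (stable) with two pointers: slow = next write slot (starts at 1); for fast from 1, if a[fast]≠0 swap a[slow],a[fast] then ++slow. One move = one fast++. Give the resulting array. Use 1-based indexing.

[2, 9, 9, 0, 0, 0, 0]

slow=1 fast=1: a[fast]=2≠0 swap→a[1]=2, slow++,fast++
slow=2 fast=2: a[fast]=0, fast++
slow=2 fast=3: a[fast]=9≠0 swap→a[2]=9, slow++,fast++
slow=3 fast=4: a[fast]=0, fast++
slow=3 fast=5: a[fast]=0, fast++
slow=3 fast=6: a[fast]=9≠0 swap→a[3]=9, slow++,fast++
slow=4 fast=7: a[fast]=0, fast++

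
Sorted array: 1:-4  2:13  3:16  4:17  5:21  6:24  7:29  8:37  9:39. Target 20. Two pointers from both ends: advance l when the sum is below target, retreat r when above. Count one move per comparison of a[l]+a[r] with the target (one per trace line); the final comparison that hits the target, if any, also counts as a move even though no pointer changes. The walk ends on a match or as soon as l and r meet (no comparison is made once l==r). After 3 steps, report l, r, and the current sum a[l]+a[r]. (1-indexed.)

l=1, r=6, sum=20

l=1 r=9: -4+39=35 >20, r--
l=1 r=8: -4+37=33 >20, r--
l=1 r=7: -4+29=25 >20, r--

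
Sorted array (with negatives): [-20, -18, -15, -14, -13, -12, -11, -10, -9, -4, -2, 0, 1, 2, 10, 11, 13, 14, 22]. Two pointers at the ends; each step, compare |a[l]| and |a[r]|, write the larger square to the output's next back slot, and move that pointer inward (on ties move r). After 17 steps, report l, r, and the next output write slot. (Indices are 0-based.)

l=11, r=12, next write slot=1

[0,18] |-20|<=|22| out[18]=484 → r--
[0,17] |-20|>|14| out[17]=400 → l++
[1,17] |-18|>|14| out[16]=324 → l++
[2,17] |-15|>|14| out[15]=225 → l++
[3,17] |-14|<=|14| out[14]=196 → r--
[3,16] |-14|>|13| out[13]=196 → l++
[4,16] |-13|<=|13| out[12]=169 → r--
[4,15] |-13|>|11| out[11]=169 → l++
[5,15] |-12|>|11| out[10]=144 → l++
[6,15] |-11|<=|11| out[9]=121 → r--
[6,14] |-11|>|10| out[8]=121 → l++
[7,14] |-10|<=|10| out[7]=100 → r--
[7,13] |-10|>|2| out[6]=100 → l++
[8,13] |-9|>|2| out[5]=81 → l++
[9,13] |-4|>|2| out[4]=16 → l++
[10,13] |-2|<=|2| out[3]=4 → r--
[10,12] |-2|>|1| out[2]=4 → l++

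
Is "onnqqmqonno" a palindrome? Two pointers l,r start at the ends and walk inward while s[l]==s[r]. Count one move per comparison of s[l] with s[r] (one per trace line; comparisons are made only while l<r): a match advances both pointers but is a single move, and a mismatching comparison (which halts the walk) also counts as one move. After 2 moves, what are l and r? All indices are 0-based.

l=0 r=10: 'o'=='o', l++,r--
l=1 r=9: 'n'=='n', l++,r--

l=2, r=8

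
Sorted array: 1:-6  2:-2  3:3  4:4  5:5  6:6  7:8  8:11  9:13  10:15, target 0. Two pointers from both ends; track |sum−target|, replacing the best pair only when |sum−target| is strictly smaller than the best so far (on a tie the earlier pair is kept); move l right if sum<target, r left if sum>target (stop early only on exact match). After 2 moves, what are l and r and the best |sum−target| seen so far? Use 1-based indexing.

[1,10] -6+15=9 d=9 * → r--
[1,9] -6+13=7 d=7 * → r--

l=1, r=8, best |Δ|=7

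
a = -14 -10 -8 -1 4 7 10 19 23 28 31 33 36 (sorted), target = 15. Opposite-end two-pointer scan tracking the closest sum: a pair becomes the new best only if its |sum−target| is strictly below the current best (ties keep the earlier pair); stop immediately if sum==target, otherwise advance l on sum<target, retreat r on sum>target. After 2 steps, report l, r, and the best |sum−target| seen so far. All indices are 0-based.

l=0, r=10, best |Δ|=4

l=0 r=12: -14+36=22 d=7 *, r--
l=0 r=11: -14+33=19 d=4 *, r--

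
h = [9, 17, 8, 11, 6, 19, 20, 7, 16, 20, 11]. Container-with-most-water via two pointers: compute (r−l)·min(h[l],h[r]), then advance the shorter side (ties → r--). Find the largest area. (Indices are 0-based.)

[0,10] min(9,11)*10=90 best=90 * → l++
[1,10] min(17,11)*9=99 best=99 * → r--
[1,9] min(17,20)*8=136 best=136 * → l++
[2,9] min(8,20)*7=56 best=136 → l++
[3,9] min(11,20)*6=66 best=136 → l++
[4,9] min(6,20)*5=30 best=136 → l++
[5,9] min(19,20)*4=76 best=136 → l++
[6,9] min(20,20)*3=60 best=136 → r--
[6,8] min(20,16)*2=32 best=136 → r--
[6,7] min(20,7)*1=7 best=136 → r--

max area = 136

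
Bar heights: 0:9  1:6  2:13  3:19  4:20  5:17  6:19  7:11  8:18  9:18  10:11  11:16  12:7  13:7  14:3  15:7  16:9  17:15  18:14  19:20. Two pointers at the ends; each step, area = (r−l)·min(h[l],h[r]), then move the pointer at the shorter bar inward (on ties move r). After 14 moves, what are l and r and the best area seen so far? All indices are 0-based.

l=0 r=19: min(9,20)*19=171 best=171 *, l++
l=1 r=19: min(6,20)*18=108 best=171, l++
l=2 r=19: min(13,20)*17=221 best=221 *, l++
l=3 r=19: min(19,20)*16=304 best=304 *, l++
l=4 r=19: min(20,20)*15=300 best=304, r--
l=4 r=18: min(20,14)*14=196 best=304, r--
l=4 r=17: min(20,15)*13=195 best=304, r--
l=4 r=16: min(20,9)*12=108 best=304, r--
l=4 r=15: min(20,7)*11=77 best=304, r--
l=4 r=14: min(20,3)*10=30 best=304, r--
l=4 r=13: min(20,7)*9=63 best=304, r--
l=4 r=12: min(20,7)*8=56 best=304, r--
l=4 r=11: min(20,16)*7=112 best=304, r--
l=4 r=10: min(20,11)*6=66 best=304, r--

l=4, r=9, best area=304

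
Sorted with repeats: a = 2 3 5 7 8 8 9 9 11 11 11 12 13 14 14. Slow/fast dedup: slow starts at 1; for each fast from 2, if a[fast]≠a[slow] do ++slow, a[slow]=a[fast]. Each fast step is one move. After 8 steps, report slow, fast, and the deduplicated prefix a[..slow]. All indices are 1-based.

(s=1,f=2) a[fast]=3≠a[slow]=2 write a[2]=3 → slow++,fast++
(s=2,f=3) a[fast]=5≠a[slow]=3 write a[3]=5 → slow++,fast++
(s=3,f=4) a[fast]=7≠a[slow]=5 write a[4]=7 → slow++,fast++
(s=4,f=5) a[fast]=8≠a[slow]=7 write a[5]=8 → slow++,fast++
(s=5,f=6) a[fast]=8=a[slow] dup → fast++
(s=5,f=7) a[fast]=9≠a[slow]=8 write a[6]=9 → slow++,fast++
(s=6,f=8) a[fast]=9=a[slow] dup → fast++
(s=6,f=9) a[fast]=11≠a[slow]=9 write a[7]=11 → slow++,fast++

slow=7, fast=10, prefix=[2, 3, 5, 7, 8, 9, 11]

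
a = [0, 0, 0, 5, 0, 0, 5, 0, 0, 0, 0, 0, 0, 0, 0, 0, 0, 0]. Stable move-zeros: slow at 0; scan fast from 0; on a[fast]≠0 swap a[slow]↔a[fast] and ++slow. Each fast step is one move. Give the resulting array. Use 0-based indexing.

[5, 5, 0, 0, 0, 0, 0, 0, 0, 0, 0, 0, 0, 0, 0, 0, 0, 0]

(s=0,f=0) a[fast]=0 → fast++
(s=0,f=1) a[fast]=0 → fast++
(s=0,f=2) a[fast]=0 → fast++
(s=0,f=3) a[fast]=5≠0 swap→a[0]=5 → slow++,fast++
(s=1,f=4) a[fast]=0 → fast++
(s=1,f=5) a[fast]=0 → fast++
(s=1,f=6) a[fast]=5≠0 swap→a[1]=5 → slow++,fast++
(s=2,f=7) a[fast]=0 → fast++
(s=2,f=8) a[fast]=0 → fast++
(s=2,f=9) a[fast]=0 → fast++
(s=2,f=10) a[fast]=0 → fast++
(s=2,f=11) a[fast]=0 → fast++
(s=2,f=12) a[fast]=0 → fast++
(s=2,f=13) a[fast]=0 → fast++
(s=2,f=14) a[fast]=0 → fast++
(s=2,f=15) a[fast]=0 → fast++
(s=2,f=16) a[fast]=0 → fast++
(s=2,f=17) a[fast]=0 → fast++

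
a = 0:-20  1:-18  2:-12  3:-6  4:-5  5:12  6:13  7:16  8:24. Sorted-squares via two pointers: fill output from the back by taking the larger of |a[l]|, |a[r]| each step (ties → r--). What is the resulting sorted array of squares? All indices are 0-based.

[0,8] |-20|<=|24| out[8]=576 → r--
[0,7] |-20|>|16| out[7]=400 → l++
[1,7] |-18|>|16| out[6]=324 → l++
[2,7] |-12|<=|16| out[5]=256 → r--
[2,6] |-12|<=|13| out[4]=169 → r--
[2,5] |-12|<=|12| out[3]=144 → r--
[2,4] |-12|>|-5| out[2]=144 → l++
[3,4] |-6|>|-5| out[1]=36 → l++
[4,4] |-5|<=|-5| out[0]=25 → r--

[25, 36, 144, 144, 169, 256, 324, 400, 576]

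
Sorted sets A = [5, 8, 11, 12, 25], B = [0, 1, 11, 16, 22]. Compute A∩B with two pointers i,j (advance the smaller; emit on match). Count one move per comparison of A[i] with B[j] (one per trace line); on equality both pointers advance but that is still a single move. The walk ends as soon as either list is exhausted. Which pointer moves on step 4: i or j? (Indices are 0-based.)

i=0 j=0: 5>0, j++
i=0 j=1: 5>1, j++
i=0 j=2: 5<11, i++
i=1 j=2: 8<11, i++

i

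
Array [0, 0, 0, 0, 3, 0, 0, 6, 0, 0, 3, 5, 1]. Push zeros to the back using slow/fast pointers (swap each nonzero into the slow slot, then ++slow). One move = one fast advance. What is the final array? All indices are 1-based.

slow=1 fast=1: a[fast]=0, fast++
slow=1 fast=2: a[fast]=0, fast++
slow=1 fast=3: a[fast]=0, fast++
slow=1 fast=4: a[fast]=0, fast++
slow=1 fast=5: a[fast]=3≠0 swap→a[1]=3, slow++,fast++
slow=2 fast=6: a[fast]=0, fast++
slow=2 fast=7: a[fast]=0, fast++
slow=2 fast=8: a[fast]=6≠0 swap→a[2]=6, slow++,fast++
slow=3 fast=9: a[fast]=0, fast++
slow=3 fast=10: a[fast]=0, fast++
slow=3 fast=11: a[fast]=3≠0 swap→a[3]=3, slow++,fast++
slow=4 fast=12: a[fast]=5≠0 swap→a[4]=5, slow++,fast++
slow=5 fast=13: a[fast]=1≠0 swap→a[5]=1, slow++,fast++

[3, 6, 3, 5, 1, 0, 0, 0, 0, 0, 0, 0, 0]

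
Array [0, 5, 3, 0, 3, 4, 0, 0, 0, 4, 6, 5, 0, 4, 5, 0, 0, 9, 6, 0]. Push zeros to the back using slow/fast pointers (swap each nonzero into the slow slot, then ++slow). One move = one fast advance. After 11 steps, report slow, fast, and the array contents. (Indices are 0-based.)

slow=6, fast=11, a=[5, 3, 3, 4, 4, 6, 0, 0, 0, 0, 0, 5, 0, 4, 5, 0, 0, 9, 6, 0]

(s=0,f=0) a[fast]=0 → fast++
(s=0,f=1) a[fast]=5≠0 swap→a[0]=5 → slow++,fast++
(s=1,f=2) a[fast]=3≠0 swap→a[1]=3 → slow++,fast++
(s=2,f=3) a[fast]=0 → fast++
(s=2,f=4) a[fast]=3≠0 swap→a[2]=3 → slow++,fast++
(s=3,f=5) a[fast]=4≠0 swap→a[3]=4 → slow++,fast++
(s=4,f=6) a[fast]=0 → fast++
(s=4,f=7) a[fast]=0 → fast++
(s=4,f=8) a[fast]=0 → fast++
(s=4,f=9) a[fast]=4≠0 swap→a[4]=4 → slow++,fast++
(s=5,f=10) a[fast]=6≠0 swap→a[5]=6 → slow++,fast++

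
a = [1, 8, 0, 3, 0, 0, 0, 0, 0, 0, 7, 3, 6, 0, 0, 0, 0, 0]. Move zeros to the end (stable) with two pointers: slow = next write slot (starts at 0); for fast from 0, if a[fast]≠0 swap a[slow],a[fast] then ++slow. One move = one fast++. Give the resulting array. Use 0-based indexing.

[1, 8, 3, 7, 3, 6, 0, 0, 0, 0, 0, 0, 0, 0, 0, 0, 0, 0]

(s=0,f=0) a[fast]=1≠0 swap→a[0]=1 → slow++,fast++
(s=1,f=1) a[fast]=8≠0 swap→a[1]=8 → slow++,fast++
(s=2,f=2) a[fast]=0 → fast++
(s=2,f=3) a[fast]=3≠0 swap→a[2]=3 → slow++,fast++
(s=3,f=4) a[fast]=0 → fast++
(s=3,f=5) a[fast]=0 → fast++
(s=3,f=6) a[fast]=0 → fast++
(s=3,f=7) a[fast]=0 → fast++
(s=3,f=8) a[fast]=0 → fast++
(s=3,f=9) a[fast]=0 → fast++
(s=3,f=10) a[fast]=7≠0 swap→a[3]=7 → slow++,fast++
(s=4,f=11) a[fast]=3≠0 swap→a[4]=3 → slow++,fast++
(s=5,f=12) a[fast]=6≠0 swap→a[5]=6 → slow++,fast++
(s=6,f=13) a[fast]=0 → fast++
(s=6,f=14) a[fast]=0 → fast++
(s=6,f=15) a[fast]=0 → fast++
(s=6,f=16) a[fast]=0 → fast++
(s=6,f=17) a[fast]=0 → fast++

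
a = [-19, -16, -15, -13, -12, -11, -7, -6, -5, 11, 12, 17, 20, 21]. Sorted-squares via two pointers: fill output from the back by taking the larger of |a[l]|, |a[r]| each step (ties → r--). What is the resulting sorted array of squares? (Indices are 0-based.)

[0,13] |-19|<=|21| out[13]=441 → r--
[0,12] |-19|<=|20| out[12]=400 → r--
[0,11] |-19|>|17| out[11]=361 → l++
[1,11] |-16|<=|17| out[10]=289 → r--
[1,10] |-16|>|12| out[9]=256 → l++
[2,10] |-15|>|12| out[8]=225 → l++
[3,10] |-13|>|12| out[7]=169 → l++
[4,10] |-12|<=|12| out[6]=144 → r--
[4,9] |-12|>|11| out[5]=144 → l++
[5,9] |-11|<=|11| out[4]=121 → r--
[5,8] |-11|>|-5| out[3]=121 → l++
[6,8] |-7|>|-5| out[2]=49 → l++
[7,8] |-6|>|-5| out[1]=36 → l++
[8,8] |-5|<=|-5| out[0]=25 → r--

[25, 36, 49, 121, 121, 144, 144, 169, 225, 256, 289, 361, 400, 441]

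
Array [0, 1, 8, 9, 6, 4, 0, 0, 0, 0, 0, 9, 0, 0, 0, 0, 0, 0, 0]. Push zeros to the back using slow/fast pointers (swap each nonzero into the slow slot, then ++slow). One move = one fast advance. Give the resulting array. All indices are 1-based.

[1, 8, 9, 6, 4, 9, 0, 0, 0, 0, 0, 0, 0, 0, 0, 0, 0, 0, 0]

slow=1 fast=1: a[fast]=0, fast++
slow=1 fast=2: a[fast]=1≠0 swap→a[1]=1, slow++,fast++
slow=2 fast=3: a[fast]=8≠0 swap→a[2]=8, slow++,fast++
slow=3 fast=4: a[fast]=9≠0 swap→a[3]=9, slow++,fast++
slow=4 fast=5: a[fast]=6≠0 swap→a[4]=6, slow++,fast++
slow=5 fast=6: a[fast]=4≠0 swap→a[5]=4, slow++,fast++
slow=6 fast=7: a[fast]=0, fast++
slow=6 fast=8: a[fast]=0, fast++
slow=6 fast=9: a[fast]=0, fast++
slow=6 fast=10: a[fast]=0, fast++
slow=6 fast=11: a[fast]=0, fast++
slow=6 fast=12: a[fast]=9≠0 swap→a[6]=9, slow++,fast++
slow=7 fast=13: a[fast]=0, fast++
slow=7 fast=14: a[fast]=0, fast++
slow=7 fast=15: a[fast]=0, fast++
slow=7 fast=16: a[fast]=0, fast++
slow=7 fast=17: a[fast]=0, fast++
slow=7 fast=18: a[fast]=0, fast++
slow=7 fast=19: a[fast]=0, fast++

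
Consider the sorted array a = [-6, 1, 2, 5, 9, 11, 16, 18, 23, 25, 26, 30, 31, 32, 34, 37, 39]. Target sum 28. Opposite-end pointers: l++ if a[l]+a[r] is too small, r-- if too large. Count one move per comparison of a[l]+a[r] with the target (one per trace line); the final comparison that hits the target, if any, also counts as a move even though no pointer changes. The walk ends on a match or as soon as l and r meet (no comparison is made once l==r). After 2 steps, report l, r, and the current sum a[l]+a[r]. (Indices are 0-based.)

[0,16] -6+39=33 >28 → r--
[0,15] -6+37=31 >28 → r--

l=0, r=14, sum=28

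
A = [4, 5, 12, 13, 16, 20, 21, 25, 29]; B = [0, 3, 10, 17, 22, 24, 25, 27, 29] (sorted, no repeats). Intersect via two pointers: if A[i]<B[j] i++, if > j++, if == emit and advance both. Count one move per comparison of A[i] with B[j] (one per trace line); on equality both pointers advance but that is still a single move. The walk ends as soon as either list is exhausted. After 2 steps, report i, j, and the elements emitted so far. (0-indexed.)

i=0, j=2, emitted=[]

[i=0,j=0] 4>0 → j++
[i=0,j=1] 4>3 → j++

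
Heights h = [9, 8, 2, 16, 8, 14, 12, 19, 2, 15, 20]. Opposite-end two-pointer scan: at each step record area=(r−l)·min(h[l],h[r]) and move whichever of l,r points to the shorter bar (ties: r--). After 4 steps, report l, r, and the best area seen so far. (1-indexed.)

l=5, r=11, best area=112

[1,11] min(9,20)*10=90 best=90 * → l++
[2,11] min(8,20)*9=72 best=90 → l++
[3,11] min(2,20)*8=16 best=90 → l++
[4,11] min(16,20)*7=112 best=112 * → l++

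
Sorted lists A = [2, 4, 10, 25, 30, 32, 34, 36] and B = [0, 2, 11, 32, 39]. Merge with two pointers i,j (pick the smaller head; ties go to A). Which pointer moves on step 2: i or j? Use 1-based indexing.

i

i=1 j=1: A[i]=2>B[j]=0 take 0, j++
i=1 j=2: A[i]=2<=B[j]=2 take 2, i++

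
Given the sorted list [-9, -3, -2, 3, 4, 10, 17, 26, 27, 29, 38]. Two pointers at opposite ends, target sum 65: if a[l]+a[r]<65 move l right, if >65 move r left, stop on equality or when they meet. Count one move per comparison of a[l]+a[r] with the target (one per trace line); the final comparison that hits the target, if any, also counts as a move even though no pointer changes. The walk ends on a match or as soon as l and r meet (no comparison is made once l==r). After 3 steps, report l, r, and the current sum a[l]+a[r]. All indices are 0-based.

l=3, r=10, sum=41

[0,10] -9+38=29 <65 → l++
[1,10] -3+38=35 <65 → l++
[2,10] -2+38=36 <65 → l++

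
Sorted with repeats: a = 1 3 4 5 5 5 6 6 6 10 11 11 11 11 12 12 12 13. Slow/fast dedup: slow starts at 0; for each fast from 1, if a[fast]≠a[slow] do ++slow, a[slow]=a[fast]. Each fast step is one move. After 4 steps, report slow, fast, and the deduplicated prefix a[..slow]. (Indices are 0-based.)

slow=0 fast=1: a[fast]=3≠a[slow]=1 write a[1]=3, slow++,fast++
slow=1 fast=2: a[fast]=4≠a[slow]=3 write a[2]=4, slow++,fast++
slow=2 fast=3: a[fast]=5≠a[slow]=4 write a[3]=5, slow++,fast++
slow=3 fast=4: a[fast]=5=a[slow] dup, fast++

slow=3, fast=5, prefix=[1, 3, 4, 5]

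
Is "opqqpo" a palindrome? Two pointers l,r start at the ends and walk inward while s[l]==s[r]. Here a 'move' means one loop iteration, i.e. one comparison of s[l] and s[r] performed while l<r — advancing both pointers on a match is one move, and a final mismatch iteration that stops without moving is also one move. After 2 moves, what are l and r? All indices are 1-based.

l=3, r=4

[1,6] 'o'=='o' → l++,r--
[2,5] 'p'=='p' → l++,r--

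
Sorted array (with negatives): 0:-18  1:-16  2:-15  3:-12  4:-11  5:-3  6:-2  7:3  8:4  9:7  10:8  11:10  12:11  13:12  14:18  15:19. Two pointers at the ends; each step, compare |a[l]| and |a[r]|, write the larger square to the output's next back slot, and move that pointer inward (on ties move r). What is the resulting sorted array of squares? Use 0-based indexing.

[4, 9, 9, 16, 49, 64, 100, 121, 121, 144, 144, 225, 256, 324, 324, 361]

[0,15] |-18|<=|19| out[15]=361 → r--
[0,14] |-18|<=|18| out[14]=324 → r--
[0,13] |-18|>|12| out[13]=324 → l++
[1,13] |-16|>|12| out[12]=256 → l++
[2,13] |-15|>|12| out[11]=225 → l++
[3,13] |-12|<=|12| out[10]=144 → r--
[3,12] |-12|>|11| out[9]=144 → l++
[4,12] |-11|<=|11| out[8]=121 → r--
[4,11] |-11|>|10| out[7]=121 → l++
[5,11] |-3|<=|10| out[6]=100 → r--
[5,10] |-3|<=|8| out[5]=64 → r--
[5,9] |-3|<=|7| out[4]=49 → r--
[5,8] |-3|<=|4| out[3]=16 → r--
[5,7] |-3|<=|3| out[2]=9 → r--
[5,6] |-3|>|-2| out[1]=9 → l++
[6,6] |-2|<=|-2| out[0]=4 → r--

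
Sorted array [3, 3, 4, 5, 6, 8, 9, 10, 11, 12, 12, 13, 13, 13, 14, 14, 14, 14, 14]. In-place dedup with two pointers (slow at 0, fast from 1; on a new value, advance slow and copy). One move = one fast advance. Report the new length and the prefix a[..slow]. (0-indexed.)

length 11; prefix = [3, 4, 5, 6, 8, 9, 10, 11, 12, 13, 14]

(s=0,f=1) a[fast]=3=a[slow] dup → fast++
(s=0,f=2) a[fast]=4≠a[slow]=3 write a[1]=4 → slow++,fast++
(s=1,f=3) a[fast]=5≠a[slow]=4 write a[2]=5 → slow++,fast++
(s=2,f=4) a[fast]=6≠a[slow]=5 write a[3]=6 → slow++,fast++
(s=3,f=5) a[fast]=8≠a[slow]=6 write a[4]=8 → slow++,fast++
(s=4,f=6) a[fast]=9≠a[slow]=8 write a[5]=9 → slow++,fast++
(s=5,f=7) a[fast]=10≠a[slow]=9 write a[6]=10 → slow++,fast++
(s=6,f=8) a[fast]=11≠a[slow]=10 write a[7]=11 → slow++,fast++
(s=7,f=9) a[fast]=12≠a[slow]=11 write a[8]=12 → slow++,fast++
(s=8,f=10) a[fast]=12=a[slow] dup → fast++
(s=8,f=11) a[fast]=13≠a[slow]=12 write a[9]=13 → slow++,fast++
(s=9,f=12) a[fast]=13=a[slow] dup → fast++
(s=9,f=13) a[fast]=13=a[slow] dup → fast++
(s=9,f=14) a[fast]=14≠a[slow]=13 write a[10]=14 → slow++,fast++
(s=10,f=15) a[fast]=14=a[slow] dup → fast++
(s=10,f=16) a[fast]=14=a[slow] dup → fast++
(s=10,f=17) a[fast]=14=a[slow] dup → fast++
(s=10,f=18) a[fast]=14=a[slow] dup → fast++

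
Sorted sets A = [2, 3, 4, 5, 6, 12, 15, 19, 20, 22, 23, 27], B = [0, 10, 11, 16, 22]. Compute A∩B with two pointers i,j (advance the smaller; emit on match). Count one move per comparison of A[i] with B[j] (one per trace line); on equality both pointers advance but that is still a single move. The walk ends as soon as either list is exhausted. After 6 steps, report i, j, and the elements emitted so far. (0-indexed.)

[i=0,j=0] 2>0 → j++
[i=0,j=1] 2<10 → i++
[i=1,j=1] 3<10 → i++
[i=2,j=1] 4<10 → i++
[i=3,j=1] 5<10 → i++
[i=4,j=1] 6<10 → i++

i=5, j=1, emitted=[]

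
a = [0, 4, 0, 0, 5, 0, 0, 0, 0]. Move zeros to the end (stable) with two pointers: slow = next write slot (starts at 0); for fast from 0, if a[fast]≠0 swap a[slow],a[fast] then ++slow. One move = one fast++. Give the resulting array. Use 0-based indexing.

(s=0,f=0) a[fast]=0 → fast++
(s=0,f=1) a[fast]=4≠0 swap→a[0]=4 → slow++,fast++
(s=1,f=2) a[fast]=0 → fast++
(s=1,f=3) a[fast]=0 → fast++
(s=1,f=4) a[fast]=5≠0 swap→a[1]=5 → slow++,fast++
(s=2,f=5) a[fast]=0 → fast++
(s=2,f=6) a[fast]=0 → fast++
(s=2,f=7) a[fast]=0 → fast++
(s=2,f=8) a[fast]=0 → fast++

[4, 5, 0, 0, 0, 0, 0, 0, 0]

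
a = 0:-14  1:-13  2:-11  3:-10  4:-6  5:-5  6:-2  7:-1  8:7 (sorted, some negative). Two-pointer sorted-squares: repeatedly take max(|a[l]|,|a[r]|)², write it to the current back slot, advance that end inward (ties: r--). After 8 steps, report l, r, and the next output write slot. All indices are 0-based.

l=0 r=8: |-14|>|7| out[8]=196, l++
l=1 r=8: |-13|>|7| out[7]=169, l++
l=2 r=8: |-11|>|7| out[6]=121, l++
l=3 r=8: |-10|>|7| out[5]=100, l++
l=4 r=8: |-6|<=|7| out[4]=49, r--
l=4 r=7: |-6|>|-1| out[3]=36, l++
l=5 r=7: |-5|>|-1| out[2]=25, l++
l=6 r=7: |-2|>|-1| out[1]=4, l++

l=7, r=7, next write slot=0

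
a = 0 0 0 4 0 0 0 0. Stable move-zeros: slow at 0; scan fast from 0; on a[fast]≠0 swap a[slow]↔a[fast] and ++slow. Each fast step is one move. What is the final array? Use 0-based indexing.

(s=0,f=0) a[fast]=0 → fast++
(s=0,f=1) a[fast]=0 → fast++
(s=0,f=2) a[fast]=0 → fast++
(s=0,f=3) a[fast]=4≠0 swap→a[0]=4 → slow++,fast++
(s=1,f=4) a[fast]=0 → fast++
(s=1,f=5) a[fast]=0 → fast++
(s=1,f=6) a[fast]=0 → fast++
(s=1,f=7) a[fast]=0 → fast++

[4, 0, 0, 0, 0, 0, 0, 0]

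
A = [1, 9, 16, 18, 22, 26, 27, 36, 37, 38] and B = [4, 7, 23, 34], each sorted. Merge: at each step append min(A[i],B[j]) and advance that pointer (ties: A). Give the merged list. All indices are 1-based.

[i=1,j=1] A[i]=1<=B[j]=4 take 1 → i++
[i=2,j=1] A[i]=9>B[j]=4 take 4 → j++
[i=2,j=2] A[i]=9>B[j]=7 take 7 → j++
[i=2,j=3] A[i]=9<=B[j]=23 take 9 → i++
[i=3,j=3] A[i]=16<=B[j]=23 take 16 → i++
[i=4,j=3] A[i]=18<=B[j]=23 take 18 → i++
[i=5,j=3] A[i]=22<=B[j]=23 take 22 → i++
[i=6,j=3] A[i]=26>B[j]=23 take 23 → j++
[i=6,j=4] A[i]=26<=B[j]=34 take 26 → i++
[i=7,j=4] A[i]=27<=B[j]=34 take 27 → i++
[i=8,j=4] A[i]=36>B[j]=34 take 34 → j++
[i=8,j=5] B done, take A[i]=36 → i++
[i=9,j=5] B done, take A[i]=37 → i++
[i=10,j=5] B done, take A[i]=38 → i++

[1, 4, 7, 9, 16, 18, 22, 23, 26, 27, 34, 36, 37, 38]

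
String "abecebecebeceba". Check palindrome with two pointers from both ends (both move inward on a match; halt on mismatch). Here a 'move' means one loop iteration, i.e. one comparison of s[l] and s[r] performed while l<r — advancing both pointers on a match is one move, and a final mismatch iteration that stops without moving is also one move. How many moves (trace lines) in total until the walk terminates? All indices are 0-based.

7 moves

[0,14] 'a'=='a' → l++,r--
[1,13] 'b'=='b' → l++,r--
[2,12] 'e'=='e' → l++,r--
[3,11] 'c'=='c' → l++,r--
[4,10] 'e'=='e' → l++,r--
[5,9] 'b'=='b' → l++,r--
[6,8] 'e'=='e' → l++,r--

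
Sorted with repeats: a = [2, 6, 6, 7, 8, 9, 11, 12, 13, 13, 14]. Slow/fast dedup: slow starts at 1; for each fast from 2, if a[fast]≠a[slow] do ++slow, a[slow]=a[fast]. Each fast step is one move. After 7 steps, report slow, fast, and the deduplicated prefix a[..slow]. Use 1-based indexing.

slow=7, fast=9, prefix=[2, 6, 7, 8, 9, 11, 12]

(s=1,f=2) a[fast]=6≠a[slow]=2 write a[2]=6 → slow++,fast++
(s=2,f=3) a[fast]=6=a[slow] dup → fast++
(s=2,f=4) a[fast]=7≠a[slow]=6 write a[3]=7 → slow++,fast++
(s=3,f=5) a[fast]=8≠a[slow]=7 write a[4]=8 → slow++,fast++
(s=4,f=6) a[fast]=9≠a[slow]=8 write a[5]=9 → slow++,fast++
(s=5,f=7) a[fast]=11≠a[slow]=9 write a[6]=11 → slow++,fast++
(s=6,f=8) a[fast]=12≠a[slow]=11 write a[7]=12 → slow++,fast++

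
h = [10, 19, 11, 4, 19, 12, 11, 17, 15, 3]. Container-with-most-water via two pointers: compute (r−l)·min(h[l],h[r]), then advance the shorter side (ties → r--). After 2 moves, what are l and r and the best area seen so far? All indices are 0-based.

l=1, r=8, best area=80

[0,9] min(10,3)*9=27 best=27 * → r--
[0,8] min(10,15)*8=80 best=80 * → l++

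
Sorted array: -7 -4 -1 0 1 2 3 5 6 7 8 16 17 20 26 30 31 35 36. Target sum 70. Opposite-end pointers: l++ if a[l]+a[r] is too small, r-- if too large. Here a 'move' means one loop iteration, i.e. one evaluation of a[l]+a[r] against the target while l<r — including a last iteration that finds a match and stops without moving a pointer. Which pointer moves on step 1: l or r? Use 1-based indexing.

[1,19] -7+36=29 <70 → l++

l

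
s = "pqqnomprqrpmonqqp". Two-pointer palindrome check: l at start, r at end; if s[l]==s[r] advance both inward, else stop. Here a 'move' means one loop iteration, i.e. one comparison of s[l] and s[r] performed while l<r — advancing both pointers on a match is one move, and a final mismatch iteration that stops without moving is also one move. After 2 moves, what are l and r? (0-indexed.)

[0,16] 'p'=='p' → l++,r--
[1,15] 'q'=='q' → l++,r--

l=2, r=14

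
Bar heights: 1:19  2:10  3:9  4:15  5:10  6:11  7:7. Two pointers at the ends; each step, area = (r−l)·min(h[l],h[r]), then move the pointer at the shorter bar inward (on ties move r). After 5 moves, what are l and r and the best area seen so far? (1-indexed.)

l=1, r=2, best area=55

l=1 r=7: min(19,7)*6=42 best=42 *, r--
l=1 r=6: min(19,11)*5=55 best=55 *, r--
l=1 r=5: min(19,10)*4=40 best=55, r--
l=1 r=4: min(19,15)*3=45 best=55, r--
l=1 r=3: min(19,9)*2=18 best=55, r--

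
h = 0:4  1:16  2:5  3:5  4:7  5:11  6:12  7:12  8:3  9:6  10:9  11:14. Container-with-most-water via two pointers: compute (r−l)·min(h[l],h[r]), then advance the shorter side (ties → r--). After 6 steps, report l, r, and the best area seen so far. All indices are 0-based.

l=0 r=11: min(4,14)*11=44 best=44 *, l++
l=1 r=11: min(16,14)*10=140 best=140 *, r--
l=1 r=10: min(16,9)*9=81 best=140, r--
l=1 r=9: min(16,6)*8=48 best=140, r--
l=1 r=8: min(16,3)*7=21 best=140, r--
l=1 r=7: min(16,12)*6=72 best=140, r--

l=1, r=6, best area=140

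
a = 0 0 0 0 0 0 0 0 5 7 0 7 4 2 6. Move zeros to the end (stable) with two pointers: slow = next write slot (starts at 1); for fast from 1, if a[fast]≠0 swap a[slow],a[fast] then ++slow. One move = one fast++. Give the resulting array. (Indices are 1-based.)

[5, 7, 7, 4, 2, 6, 0, 0, 0, 0, 0, 0, 0, 0, 0]

(s=1,f=1) a[fast]=0 → fast++
(s=1,f=2) a[fast]=0 → fast++
(s=1,f=3) a[fast]=0 → fast++
(s=1,f=4) a[fast]=0 → fast++
(s=1,f=5) a[fast]=0 → fast++
(s=1,f=6) a[fast]=0 → fast++
(s=1,f=7) a[fast]=0 → fast++
(s=1,f=8) a[fast]=0 → fast++
(s=1,f=9) a[fast]=5≠0 swap→a[1]=5 → slow++,fast++
(s=2,f=10) a[fast]=7≠0 swap→a[2]=7 → slow++,fast++
(s=3,f=11) a[fast]=0 → fast++
(s=3,f=12) a[fast]=7≠0 swap→a[3]=7 → slow++,fast++
(s=4,f=13) a[fast]=4≠0 swap→a[4]=4 → slow++,fast++
(s=5,f=14) a[fast]=2≠0 swap→a[5]=2 → slow++,fast++
(s=6,f=15) a[fast]=6≠0 swap→a[6]=6 → slow++,fast++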